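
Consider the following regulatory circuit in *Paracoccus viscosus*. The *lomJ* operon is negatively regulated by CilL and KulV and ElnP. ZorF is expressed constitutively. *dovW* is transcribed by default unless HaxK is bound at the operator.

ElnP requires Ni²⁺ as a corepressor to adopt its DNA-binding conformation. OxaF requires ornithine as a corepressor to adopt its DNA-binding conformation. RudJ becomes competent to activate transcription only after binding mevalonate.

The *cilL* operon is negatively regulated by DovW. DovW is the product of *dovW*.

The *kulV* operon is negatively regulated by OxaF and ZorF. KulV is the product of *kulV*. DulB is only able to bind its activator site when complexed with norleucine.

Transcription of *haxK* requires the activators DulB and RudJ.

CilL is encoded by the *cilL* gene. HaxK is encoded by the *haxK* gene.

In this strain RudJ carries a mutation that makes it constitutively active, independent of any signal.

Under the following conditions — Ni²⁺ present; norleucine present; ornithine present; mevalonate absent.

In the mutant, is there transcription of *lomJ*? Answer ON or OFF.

Norleucine is present, so DulB is active.
RudJ is constitutively active in this strain.
No repressor is bound and DulB and RudJ are active, so *haxK* is transcribed.
So HaxK is produced and active.
With repressor HaxK bound, *dovW* is not transcribed.
So DovW is not produced.
With no repressor bound, *cilL* is transcribed.
So CilL is produced and active.
Ornithine is present, so OxaF is active.
ZorF is produced constitutively and is active.
With repressor OxaF bound, *kulV* is not transcribed.
So KulV is not produced.
Ni²⁺ is present, so ElnP is active.
With repressor CilL bound, *lomJ* is not transcribed.

OFF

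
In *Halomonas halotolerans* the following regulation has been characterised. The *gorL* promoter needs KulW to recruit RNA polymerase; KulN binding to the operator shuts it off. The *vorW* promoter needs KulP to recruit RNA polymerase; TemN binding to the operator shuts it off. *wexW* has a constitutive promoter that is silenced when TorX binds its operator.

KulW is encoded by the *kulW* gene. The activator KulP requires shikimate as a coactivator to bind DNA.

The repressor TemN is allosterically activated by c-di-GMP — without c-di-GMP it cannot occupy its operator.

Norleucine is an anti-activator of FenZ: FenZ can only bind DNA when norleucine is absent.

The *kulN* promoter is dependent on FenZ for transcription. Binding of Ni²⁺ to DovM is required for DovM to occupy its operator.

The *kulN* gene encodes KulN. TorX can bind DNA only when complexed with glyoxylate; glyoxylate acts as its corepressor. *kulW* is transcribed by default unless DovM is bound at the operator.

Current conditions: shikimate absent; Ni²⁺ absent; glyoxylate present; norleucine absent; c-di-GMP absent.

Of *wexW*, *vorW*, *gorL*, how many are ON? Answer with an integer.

0

Glyoxylate is present, so TorX is active.
With repressor TorX bound, *wexW* is not transcribed.
→ *wexW* is OFF.
Shikimate is absent, so KulP is inactive.
c-di-GMP is absent, so TemN is inactive.
Required activator KulP is absent, so *vorW* is not transcribed.
→ *vorW* is OFF.
Norleucine is absent, so FenZ is active.
No repressor is bound and FenZ is active, so *kulN* is transcribed.
So KulN is produced and active.
Ni²⁺ is absent, so DovM is inactive.
With no repressor bound, *kulW* is transcribed.
So KulW is produced and active.
With repressor KulN bound, *gorL* is not transcribed.
→ *gorL* is OFF.
0 of the 3 genes are transcribed.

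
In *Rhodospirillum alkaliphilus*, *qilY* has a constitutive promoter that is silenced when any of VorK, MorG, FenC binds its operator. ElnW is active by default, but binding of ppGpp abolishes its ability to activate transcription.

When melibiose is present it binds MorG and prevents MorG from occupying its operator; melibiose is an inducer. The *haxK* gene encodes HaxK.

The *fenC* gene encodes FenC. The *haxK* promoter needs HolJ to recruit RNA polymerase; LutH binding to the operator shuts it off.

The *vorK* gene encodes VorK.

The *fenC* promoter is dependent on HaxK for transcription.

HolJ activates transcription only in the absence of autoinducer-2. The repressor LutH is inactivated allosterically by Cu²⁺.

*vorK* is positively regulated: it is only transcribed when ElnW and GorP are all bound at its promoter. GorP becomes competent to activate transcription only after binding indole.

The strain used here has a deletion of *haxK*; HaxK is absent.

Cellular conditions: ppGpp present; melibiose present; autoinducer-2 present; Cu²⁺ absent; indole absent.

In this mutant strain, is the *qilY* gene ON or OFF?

ppGpp is present, so ElnW is inactive.
Indole is absent, so GorP is inactive.
Required activator ElnW is absent, so *vorK* is not transcribed.
So VorK is not produced.
Melibiose is present, so MorG is inactive.
HaxK is non-functional in this strain, so it has no effect.
Required activator HaxK is absent, so *fenC* is not transcribed.
So FenC is not produced.
With no repressor bound, *qilY* is transcribed.

ON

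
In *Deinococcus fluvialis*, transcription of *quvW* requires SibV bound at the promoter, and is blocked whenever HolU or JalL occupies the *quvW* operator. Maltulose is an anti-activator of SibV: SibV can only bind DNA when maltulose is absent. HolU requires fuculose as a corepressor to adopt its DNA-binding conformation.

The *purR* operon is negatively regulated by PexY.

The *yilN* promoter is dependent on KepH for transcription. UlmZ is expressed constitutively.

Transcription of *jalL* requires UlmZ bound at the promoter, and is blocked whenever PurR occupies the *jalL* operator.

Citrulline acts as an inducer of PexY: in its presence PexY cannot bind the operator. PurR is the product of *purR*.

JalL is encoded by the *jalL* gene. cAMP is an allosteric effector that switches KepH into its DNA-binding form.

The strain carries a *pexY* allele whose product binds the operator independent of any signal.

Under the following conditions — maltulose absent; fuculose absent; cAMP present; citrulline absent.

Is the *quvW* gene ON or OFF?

Maltulose is absent, so SibV is active.
Fuculose is absent, so HolU is inactive.
UlmZ is produced constitutively and is active.
PexY is constitutively active in this strain.
With repressor PexY bound, *purR* is not transcribed.
So PurR is not produced.
No repressor is bound and UlmZ is active, so *jalL* is transcribed.
So JalL is produced and active.
With repressor JalL bound, *quvW* is not transcribed.

OFF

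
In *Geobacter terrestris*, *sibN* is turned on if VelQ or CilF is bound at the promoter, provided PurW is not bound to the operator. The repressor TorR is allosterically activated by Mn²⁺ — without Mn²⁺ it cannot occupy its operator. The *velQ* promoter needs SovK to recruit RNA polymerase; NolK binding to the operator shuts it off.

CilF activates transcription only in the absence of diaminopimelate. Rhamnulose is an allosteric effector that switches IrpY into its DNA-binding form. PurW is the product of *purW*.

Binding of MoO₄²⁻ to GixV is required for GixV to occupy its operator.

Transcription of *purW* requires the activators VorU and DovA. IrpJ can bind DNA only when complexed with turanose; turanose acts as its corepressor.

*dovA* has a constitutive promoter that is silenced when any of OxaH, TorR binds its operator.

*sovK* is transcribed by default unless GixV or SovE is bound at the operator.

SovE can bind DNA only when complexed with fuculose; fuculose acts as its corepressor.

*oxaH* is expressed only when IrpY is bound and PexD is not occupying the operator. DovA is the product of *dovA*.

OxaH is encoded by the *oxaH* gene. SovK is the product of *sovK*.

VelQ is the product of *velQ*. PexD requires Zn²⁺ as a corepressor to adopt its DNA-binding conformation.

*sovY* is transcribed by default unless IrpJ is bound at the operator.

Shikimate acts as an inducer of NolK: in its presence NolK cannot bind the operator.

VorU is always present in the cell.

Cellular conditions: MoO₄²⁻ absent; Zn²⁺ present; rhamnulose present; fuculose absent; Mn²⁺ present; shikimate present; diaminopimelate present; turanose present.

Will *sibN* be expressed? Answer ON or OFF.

Shikimate is present, so NolK is inactive.
MoO₄²⁻ is absent, so GixV is inactive.
Fuculose is absent, so SovE is inactive.
With no repressor bound, *sovK* is transcribed.
So SovK is produced and active.
No repressor is bound and SovK is active, so *velQ* is transcribed.
So VelQ is produced and active.
VorU is produced constitutively and is active.
Zn²⁺ is present, so PexD is active.
Rhamnulose is present, so IrpY is active.
With repressor PexD bound, *oxaH* is not transcribed.
So OxaH is not produced.
Mn²⁺ is present, so TorR is active.
With repressor TorR bound, *dovA* is not transcribed.
So DovA is not produced.
Required activator DovA is absent, so *purW* is not transcribed.
So PurW is not produced.
Diaminopimelate is present, so CilF is inactive.
Activator VelQ is present, so *sibN* is transcribed.

ON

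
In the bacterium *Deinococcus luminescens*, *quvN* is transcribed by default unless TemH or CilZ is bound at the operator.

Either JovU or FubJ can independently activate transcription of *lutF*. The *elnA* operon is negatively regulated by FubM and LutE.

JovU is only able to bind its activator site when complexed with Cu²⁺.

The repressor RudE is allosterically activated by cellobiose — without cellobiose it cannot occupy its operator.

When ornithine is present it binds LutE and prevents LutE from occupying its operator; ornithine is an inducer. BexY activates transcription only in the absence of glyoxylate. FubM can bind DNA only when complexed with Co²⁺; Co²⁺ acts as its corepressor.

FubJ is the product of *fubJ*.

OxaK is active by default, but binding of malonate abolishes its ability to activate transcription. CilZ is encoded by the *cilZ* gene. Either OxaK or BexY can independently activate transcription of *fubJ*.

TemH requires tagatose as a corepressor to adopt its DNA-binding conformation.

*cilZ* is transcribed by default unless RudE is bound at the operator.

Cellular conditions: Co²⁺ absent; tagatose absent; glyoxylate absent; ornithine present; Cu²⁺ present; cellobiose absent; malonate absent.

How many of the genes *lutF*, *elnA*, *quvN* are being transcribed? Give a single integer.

Cu²⁺ is present, so JovU is active.
Malonate is absent, so OxaK is active.
Glyoxylate is absent, so BexY is active.
Activator OxaK is present, so *fubJ* is transcribed.
So FubJ is produced and active.
Activator JovU is present, so *lutF* is transcribed.
→ *lutF* is ON.
Co²⁺ is absent, so FubM is inactive.
Ornithine is present, so LutE is inactive.
With no repressor bound, *elnA* is transcribed.
→ *elnA* is ON.
Tagatose is absent, so TemH is inactive.
Cellobiose is absent, so RudE is inactive.
With no repressor bound, *cilZ* is transcribed.
So CilZ is produced and active.
With repressor CilZ bound, *quvN* is not transcribed.
→ *quvN* is OFF.
2 of the 3 genes are transcribed.

2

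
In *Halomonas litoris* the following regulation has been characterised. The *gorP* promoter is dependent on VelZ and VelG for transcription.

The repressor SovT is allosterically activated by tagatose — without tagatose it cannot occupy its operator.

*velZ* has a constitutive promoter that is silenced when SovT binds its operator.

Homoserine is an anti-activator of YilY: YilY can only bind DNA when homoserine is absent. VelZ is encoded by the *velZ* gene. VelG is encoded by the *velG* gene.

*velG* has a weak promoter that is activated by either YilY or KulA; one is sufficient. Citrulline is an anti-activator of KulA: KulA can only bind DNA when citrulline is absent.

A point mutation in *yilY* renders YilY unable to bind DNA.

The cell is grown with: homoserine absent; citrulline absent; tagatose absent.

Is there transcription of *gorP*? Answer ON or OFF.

ON

Tagatose is absent, so SovT is inactive.
With no repressor bound, *velZ* is transcribed.
So VelZ is produced and active.
YilY is non-functional in this strain, so it has no effect.
Citrulline is absent, so KulA is active.
Activator KulA is present, so *velG* is transcribed.
So VelG is produced and active.
No repressor is bound and VelZ and VelG are active, so *gorP* is transcribed.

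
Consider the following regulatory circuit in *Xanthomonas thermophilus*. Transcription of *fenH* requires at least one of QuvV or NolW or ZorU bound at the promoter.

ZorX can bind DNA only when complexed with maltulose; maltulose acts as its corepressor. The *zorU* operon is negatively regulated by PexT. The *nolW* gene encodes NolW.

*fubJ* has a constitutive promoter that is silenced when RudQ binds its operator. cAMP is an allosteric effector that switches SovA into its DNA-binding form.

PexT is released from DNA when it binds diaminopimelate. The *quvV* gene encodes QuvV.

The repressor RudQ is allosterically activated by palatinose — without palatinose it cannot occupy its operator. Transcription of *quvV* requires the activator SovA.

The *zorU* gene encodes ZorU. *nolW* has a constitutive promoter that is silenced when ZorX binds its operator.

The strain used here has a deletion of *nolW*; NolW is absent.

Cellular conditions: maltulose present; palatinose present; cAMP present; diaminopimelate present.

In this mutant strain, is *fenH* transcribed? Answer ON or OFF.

cAMP is present, so SovA is active.
No repressor is bound and SovA is active, so *quvV* is transcribed.
So QuvV is produced and active.
NolW is non-functional in this strain, so it has no effect.
Diaminopimelate is present, so PexT is inactive.
With no repressor bound, *zorU* is transcribed.
So ZorU is produced and active.
Activator QuvV is present, so *fenH* is transcribed.

ON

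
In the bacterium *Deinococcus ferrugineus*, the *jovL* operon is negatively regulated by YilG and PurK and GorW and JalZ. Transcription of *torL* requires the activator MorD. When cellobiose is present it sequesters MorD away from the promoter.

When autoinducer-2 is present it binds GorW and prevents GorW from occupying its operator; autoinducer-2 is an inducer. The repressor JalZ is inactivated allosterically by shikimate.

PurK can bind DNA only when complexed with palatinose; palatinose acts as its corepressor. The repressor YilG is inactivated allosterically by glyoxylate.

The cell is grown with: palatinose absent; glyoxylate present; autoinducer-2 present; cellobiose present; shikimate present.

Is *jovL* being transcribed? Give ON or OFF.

ON

Glyoxylate is present, so YilG is inactive.
Palatinose is absent, so PurK is inactive.
Autoinducer-2 is present, so GorW is inactive.
Shikimate is present, so JalZ is inactive.
With no repressor bound, *jovL* is transcribed.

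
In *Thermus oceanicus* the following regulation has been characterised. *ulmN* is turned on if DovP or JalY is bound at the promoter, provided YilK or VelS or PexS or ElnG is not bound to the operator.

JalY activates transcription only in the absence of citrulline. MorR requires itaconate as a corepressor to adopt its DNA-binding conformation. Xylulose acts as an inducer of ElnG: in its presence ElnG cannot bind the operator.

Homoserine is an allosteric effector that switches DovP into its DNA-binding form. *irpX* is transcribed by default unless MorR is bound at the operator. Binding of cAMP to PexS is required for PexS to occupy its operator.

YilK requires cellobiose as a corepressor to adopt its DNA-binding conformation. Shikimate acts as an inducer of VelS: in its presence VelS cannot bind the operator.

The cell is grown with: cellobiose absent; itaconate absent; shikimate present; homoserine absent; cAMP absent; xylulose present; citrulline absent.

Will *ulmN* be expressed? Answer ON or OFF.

Cellobiose is absent, so YilK is inactive.
Shikimate is present, so VelS is inactive.
Homoserine is absent, so DovP is inactive.
Citrulline is absent, so JalY is active.
cAMP is absent, so PexS is inactive.
Xylulose is present, so ElnG is inactive.
Activator JalY is present, so *ulmN* is transcribed.

ON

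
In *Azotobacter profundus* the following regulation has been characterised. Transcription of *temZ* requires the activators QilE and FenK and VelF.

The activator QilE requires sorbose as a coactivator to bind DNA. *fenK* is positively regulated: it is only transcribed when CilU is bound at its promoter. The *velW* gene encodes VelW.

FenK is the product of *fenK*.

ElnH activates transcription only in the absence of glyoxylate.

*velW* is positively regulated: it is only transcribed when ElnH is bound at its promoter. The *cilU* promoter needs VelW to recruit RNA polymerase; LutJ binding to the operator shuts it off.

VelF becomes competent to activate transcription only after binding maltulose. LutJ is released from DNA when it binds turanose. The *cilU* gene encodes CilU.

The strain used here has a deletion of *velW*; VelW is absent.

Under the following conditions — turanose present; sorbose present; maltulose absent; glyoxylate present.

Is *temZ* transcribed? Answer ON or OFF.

Sorbose is present, so QilE is active.
Turanose is present, so LutJ is inactive.
VelW is non-functional in this strain, so it has no effect.
Required activator VelW is absent, so *cilU* is not transcribed.
So CilU is not produced.
Required activator CilU is absent, so *fenK* is not transcribed.
So FenK is not produced.
Maltulose is absent, so VelF is inactive.
Required activator FenK is absent, so *temZ* is not transcribed.

OFF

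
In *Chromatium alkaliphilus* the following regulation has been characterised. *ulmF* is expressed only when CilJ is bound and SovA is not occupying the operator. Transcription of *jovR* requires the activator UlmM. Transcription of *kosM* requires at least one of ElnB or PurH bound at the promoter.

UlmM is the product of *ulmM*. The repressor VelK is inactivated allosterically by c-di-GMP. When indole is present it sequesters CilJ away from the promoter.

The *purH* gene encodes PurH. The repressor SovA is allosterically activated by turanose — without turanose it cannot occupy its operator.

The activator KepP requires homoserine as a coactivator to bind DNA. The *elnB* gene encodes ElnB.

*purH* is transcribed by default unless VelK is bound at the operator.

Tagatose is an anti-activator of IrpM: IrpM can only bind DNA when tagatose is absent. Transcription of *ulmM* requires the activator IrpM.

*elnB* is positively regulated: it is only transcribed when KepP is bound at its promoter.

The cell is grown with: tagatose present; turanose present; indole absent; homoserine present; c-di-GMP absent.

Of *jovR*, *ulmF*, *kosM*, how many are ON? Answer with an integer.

1

Tagatose is present, so IrpM is inactive.
Required activator IrpM is absent, so *ulmM* is not transcribed.
So UlmM is not produced.
Required activator UlmM is absent, so *jovR* is not transcribed.
→ *jovR* is OFF.
Indole is absent, so CilJ is active.
Turanose is present, so SovA is active.
With repressor SovA bound, *ulmF* is not transcribed.
→ *ulmF* is OFF.
Homoserine is present, so KepP is active.
No repressor is bound and KepP is active, so *elnB* is transcribed.
So ElnB is produced and active.
c-di-GMP is absent, so VelK is active.
With repressor VelK bound, *purH* is not transcribed.
So PurH is not produced.
Activator ElnB is present, so *kosM* is transcribed.
→ *kosM* is ON.
1 of the 3 genes is transcribed.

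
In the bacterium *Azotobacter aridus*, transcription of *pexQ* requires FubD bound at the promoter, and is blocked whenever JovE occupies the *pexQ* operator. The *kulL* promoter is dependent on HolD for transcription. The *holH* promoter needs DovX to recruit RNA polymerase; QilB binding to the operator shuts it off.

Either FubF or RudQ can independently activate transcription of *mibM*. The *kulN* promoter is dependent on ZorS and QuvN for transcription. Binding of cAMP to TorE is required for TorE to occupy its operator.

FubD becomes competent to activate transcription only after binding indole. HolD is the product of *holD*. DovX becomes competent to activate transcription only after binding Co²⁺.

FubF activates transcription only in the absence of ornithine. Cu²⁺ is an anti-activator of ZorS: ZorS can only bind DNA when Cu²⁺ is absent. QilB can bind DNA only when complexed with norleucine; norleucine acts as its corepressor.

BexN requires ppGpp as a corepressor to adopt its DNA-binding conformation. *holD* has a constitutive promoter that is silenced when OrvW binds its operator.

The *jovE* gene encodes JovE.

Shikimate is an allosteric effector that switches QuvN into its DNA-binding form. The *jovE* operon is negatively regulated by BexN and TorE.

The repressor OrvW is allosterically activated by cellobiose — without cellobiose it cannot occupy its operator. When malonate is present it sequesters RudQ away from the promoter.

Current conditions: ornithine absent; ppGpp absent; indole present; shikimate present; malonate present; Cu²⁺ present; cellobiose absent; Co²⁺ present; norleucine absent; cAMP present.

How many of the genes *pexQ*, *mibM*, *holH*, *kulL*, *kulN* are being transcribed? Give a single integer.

ppGpp is absent, so BexN is inactive.
cAMP is present, so TorE is active.
With repressor TorE bound, *jovE* is not transcribed.
So JovE is not produced.
Indole is present, so FubD is active.
No repressor is bound and FubD is active, so *pexQ* is transcribed.
→ *pexQ* is ON.
Ornithine is absent, so FubF is active.
Malonate is present, so RudQ is inactive.
Activator FubF is present, so *mibM* is transcribed.
→ *mibM* is ON.
Co²⁺ is present, so DovX is active.
Norleucine is absent, so QilB is inactive.
No repressor is bound and DovX is active, so *holH* is transcribed.
→ *holH* is ON.
Cellobiose is absent, so OrvW is inactive.
With no repressor bound, *holD* is transcribed.
So HolD is produced and active.
No repressor is bound and HolD is active, so *kulL* is transcribed.
→ *kulL* is ON.
Cu²⁺ is present, so ZorS is inactive.
Shikimate is present, so QuvN is active.
Required activator ZorS is absent, so *kulN* is not transcribed.
→ *kulN* is OFF.
4 of the 5 genes are transcribed.

4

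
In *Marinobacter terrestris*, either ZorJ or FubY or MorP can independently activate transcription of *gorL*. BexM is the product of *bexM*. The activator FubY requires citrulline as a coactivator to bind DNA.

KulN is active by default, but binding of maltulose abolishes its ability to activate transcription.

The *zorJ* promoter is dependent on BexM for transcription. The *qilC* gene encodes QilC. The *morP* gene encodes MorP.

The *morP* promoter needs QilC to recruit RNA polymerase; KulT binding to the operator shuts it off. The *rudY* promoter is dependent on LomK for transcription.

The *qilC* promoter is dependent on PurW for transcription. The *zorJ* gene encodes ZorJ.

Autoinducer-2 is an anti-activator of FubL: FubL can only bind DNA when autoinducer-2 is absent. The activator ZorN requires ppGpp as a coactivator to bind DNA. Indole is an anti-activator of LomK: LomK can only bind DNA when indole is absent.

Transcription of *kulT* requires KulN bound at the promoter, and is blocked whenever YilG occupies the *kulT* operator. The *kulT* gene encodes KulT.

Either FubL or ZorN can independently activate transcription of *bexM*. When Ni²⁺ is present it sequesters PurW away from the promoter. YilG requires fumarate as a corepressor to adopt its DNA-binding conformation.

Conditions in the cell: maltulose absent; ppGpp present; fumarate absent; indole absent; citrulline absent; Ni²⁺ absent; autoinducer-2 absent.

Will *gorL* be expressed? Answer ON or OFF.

ON

Autoinducer-2 is absent, so FubL is active.
ppGpp is present, so ZorN is active.
Activator FubL is present, so *bexM* is transcribed.
So BexM is produced and active.
No repressor is bound and BexM is active, so *zorJ* is transcribed.
So ZorJ is produced and active.
Citrulline is absent, so FubY is inactive.
Maltulose is absent, so KulN is active.
Fumarate is absent, so YilG is inactive.
No repressor is bound and KulN is active, so *kulT* is transcribed.
So KulT is produced and active.
Ni²⁺ is absent, so PurW is active.
No repressor is bound and PurW is active, so *qilC* is transcribed.
So QilC is produced and active.
With repressor KulT bound, *morP* is not transcribed.
So MorP is not produced.
Activator ZorJ is present, so *gorL* is transcribed.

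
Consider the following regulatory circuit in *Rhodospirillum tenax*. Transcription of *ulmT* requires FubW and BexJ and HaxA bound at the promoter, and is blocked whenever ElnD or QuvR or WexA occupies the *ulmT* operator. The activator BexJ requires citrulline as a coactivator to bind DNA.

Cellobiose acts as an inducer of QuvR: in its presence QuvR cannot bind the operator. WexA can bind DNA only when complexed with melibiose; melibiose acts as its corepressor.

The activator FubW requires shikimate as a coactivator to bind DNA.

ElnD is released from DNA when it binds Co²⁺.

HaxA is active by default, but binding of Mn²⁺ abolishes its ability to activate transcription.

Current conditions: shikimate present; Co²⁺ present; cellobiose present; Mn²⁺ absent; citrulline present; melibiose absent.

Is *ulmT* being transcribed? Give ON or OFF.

ON

Co²⁺ is present, so ElnD is inactive.
Shikimate is present, so FubW is active.
Citrulline is present, so BexJ is active.
Mn²⁺ is absent, so HaxA is active.
Cellobiose is present, so QuvR is inactive.
Melibiose is absent, so WexA is inactive.
No repressor is bound and FubW and BexJ and HaxA are active, so *ulmT* is transcribed.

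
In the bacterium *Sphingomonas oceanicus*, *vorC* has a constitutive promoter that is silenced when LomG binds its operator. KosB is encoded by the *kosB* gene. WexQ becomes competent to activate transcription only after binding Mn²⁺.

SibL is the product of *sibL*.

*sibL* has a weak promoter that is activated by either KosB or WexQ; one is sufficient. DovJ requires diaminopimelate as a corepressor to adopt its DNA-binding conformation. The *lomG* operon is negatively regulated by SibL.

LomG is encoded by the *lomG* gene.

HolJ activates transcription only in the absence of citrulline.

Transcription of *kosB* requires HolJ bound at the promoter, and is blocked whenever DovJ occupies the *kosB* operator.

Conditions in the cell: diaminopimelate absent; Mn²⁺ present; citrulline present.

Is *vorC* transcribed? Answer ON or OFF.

Citrulline is present, so HolJ is inactive.
Diaminopimelate is absent, so DovJ is inactive.
Required activator HolJ is absent, so *kosB* is not transcribed.
So KosB is not produced.
Mn²⁺ is present, so WexQ is active.
Activator WexQ is present, so *sibL* is transcribed.
So SibL is produced and active.
With repressor SibL bound, *lomG* is not transcribed.
So LomG is not produced.
With no repressor bound, *vorC* is transcribed.

ON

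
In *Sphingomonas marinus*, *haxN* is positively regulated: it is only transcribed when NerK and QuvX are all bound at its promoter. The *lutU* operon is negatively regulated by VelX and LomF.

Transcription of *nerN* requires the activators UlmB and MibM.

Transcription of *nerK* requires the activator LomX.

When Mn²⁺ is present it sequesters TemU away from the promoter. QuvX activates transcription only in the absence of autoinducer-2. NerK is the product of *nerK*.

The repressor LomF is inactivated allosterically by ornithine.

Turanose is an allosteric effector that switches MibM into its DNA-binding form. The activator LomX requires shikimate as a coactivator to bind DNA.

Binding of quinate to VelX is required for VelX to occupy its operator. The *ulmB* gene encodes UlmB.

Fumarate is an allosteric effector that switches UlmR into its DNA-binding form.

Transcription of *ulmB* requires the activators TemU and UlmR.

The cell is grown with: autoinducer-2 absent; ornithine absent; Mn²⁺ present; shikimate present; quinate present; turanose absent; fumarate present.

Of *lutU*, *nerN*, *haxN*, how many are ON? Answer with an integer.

Quinate is present, so VelX is active.
Ornithine is absent, so LomF is active.
With repressor VelX bound, *lutU* is not transcribed.
→ *lutU* is OFF.
Mn²⁺ is present, so TemU is inactive.
Fumarate is present, so UlmR is active.
Required activator TemU is absent, so *ulmB* is not transcribed.
So UlmB is not produced.
Turanose is absent, so MibM is inactive.
Required activator UlmB is absent, so *nerN* is not transcribed.
→ *nerN* is OFF.
Shikimate is present, so LomX is active.
No repressor is bound and LomX is active, so *nerK* is transcribed.
So NerK is produced and active.
Autoinducer-2 is absent, so QuvX is active.
No repressor is bound and NerK and QuvX are active, so *haxN* is transcribed.
→ *haxN* is ON.
1 of the 3 genes is transcribed.

1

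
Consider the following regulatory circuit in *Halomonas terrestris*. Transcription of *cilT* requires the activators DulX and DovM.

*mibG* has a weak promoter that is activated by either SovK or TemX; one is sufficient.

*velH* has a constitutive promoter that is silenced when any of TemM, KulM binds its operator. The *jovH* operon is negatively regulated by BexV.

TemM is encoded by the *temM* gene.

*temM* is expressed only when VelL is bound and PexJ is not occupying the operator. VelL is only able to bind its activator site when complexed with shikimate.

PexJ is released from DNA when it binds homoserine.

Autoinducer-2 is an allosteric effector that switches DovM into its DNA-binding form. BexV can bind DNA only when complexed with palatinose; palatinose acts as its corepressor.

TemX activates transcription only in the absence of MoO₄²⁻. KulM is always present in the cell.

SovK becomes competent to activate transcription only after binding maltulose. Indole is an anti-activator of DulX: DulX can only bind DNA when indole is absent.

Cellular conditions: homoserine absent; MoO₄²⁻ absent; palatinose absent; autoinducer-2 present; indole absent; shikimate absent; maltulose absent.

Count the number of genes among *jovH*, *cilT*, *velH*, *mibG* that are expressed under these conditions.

3

Palatinose is absent, so BexV is inactive.
With no repressor bound, *jovH* is transcribed.
→ *jovH* is ON.
Indole is absent, so DulX is active.
Autoinducer-2 is present, so DovM is active.
No repressor is bound and DulX and DovM are active, so *cilT* is transcribed.
→ *cilT* is ON.
Shikimate is absent, so VelL is inactive.
Homoserine is absent, so PexJ is active.
With repressor PexJ bound, *temM* is not transcribed.
So TemM is not produced.
KulM is produced constitutively and is active.
With repressor KulM bound, *velH* is not transcribed.
→ *velH* is OFF.
Maltulose is absent, so SovK is inactive.
MoO₄²⁻ is absent, so TemX is active.
Activator TemX is present, so *mibG* is transcribed.
→ *mibG* is ON.
3 of the 4 genes are transcribed.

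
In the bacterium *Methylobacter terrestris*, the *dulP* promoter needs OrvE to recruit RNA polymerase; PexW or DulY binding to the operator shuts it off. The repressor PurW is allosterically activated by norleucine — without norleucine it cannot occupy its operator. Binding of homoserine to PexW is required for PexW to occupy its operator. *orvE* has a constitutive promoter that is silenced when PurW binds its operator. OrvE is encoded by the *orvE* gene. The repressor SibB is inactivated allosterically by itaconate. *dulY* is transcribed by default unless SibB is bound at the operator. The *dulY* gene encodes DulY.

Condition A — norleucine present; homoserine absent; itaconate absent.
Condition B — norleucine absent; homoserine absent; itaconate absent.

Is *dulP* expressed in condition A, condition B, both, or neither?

Condition A:
Norleucine is present, so PurW is active.
With repressor PurW bound, *orvE* is not transcribed.
So OrvE is not produced.
Homoserine is absent, so PexW is inactive.
Itaconate is absent, so SibB is active.
With repressor SibB bound, *dulY* is not transcribed.
So DulY is not produced.
Required activator OrvE is absent, so *dulP* is not transcribed.
→ *dulP* is OFF in A.
Condition B:
Norleucine is absent, so PurW is inactive.
With no repressor bound, *orvE* is transcribed.
So OrvE is produced and active.
Homoserine is absent, so PexW is inactive.
Itaconate is absent, so SibB is active.
With repressor SibB bound, *dulY* is not transcribed.
So DulY is not produced.
No repressor is bound and OrvE is active, so *dulP* is transcribed.
→ *dulP* is ON in B.

B only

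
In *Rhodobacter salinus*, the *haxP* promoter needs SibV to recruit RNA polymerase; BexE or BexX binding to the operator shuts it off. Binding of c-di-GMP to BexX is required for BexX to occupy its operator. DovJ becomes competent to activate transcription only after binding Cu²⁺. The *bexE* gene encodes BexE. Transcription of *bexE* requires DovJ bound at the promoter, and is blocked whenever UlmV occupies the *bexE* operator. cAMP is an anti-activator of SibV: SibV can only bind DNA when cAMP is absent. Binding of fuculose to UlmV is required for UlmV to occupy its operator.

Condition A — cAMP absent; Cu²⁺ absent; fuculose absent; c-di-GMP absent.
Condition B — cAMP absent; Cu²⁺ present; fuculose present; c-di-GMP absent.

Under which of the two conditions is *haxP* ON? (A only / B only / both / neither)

both

Condition A:
cAMP is absent, so SibV is active.
Cu²⁺ is absent, so DovJ is inactive.
Fuculose is absent, so UlmV is inactive.
Required activator DovJ is absent, so *bexE* is not transcribed.
So BexE is not produced.
c-di-GMP is absent, so BexX is inactive.
No repressor is bound and SibV is active, so *haxP* is transcribed.
→ *haxP* is ON in A.
Condition B:
cAMP is absent, so SibV is active.
Cu²⁺ is present, so DovJ is active.
Fuculose is present, so UlmV is active.
With repressor UlmV bound, *bexE* is not transcribed.
So BexE is not produced.
c-di-GMP is absent, so BexX is inactive.
No repressor is bound and SibV is active, so *haxP* is transcribed.
→ *haxP* is ON in B.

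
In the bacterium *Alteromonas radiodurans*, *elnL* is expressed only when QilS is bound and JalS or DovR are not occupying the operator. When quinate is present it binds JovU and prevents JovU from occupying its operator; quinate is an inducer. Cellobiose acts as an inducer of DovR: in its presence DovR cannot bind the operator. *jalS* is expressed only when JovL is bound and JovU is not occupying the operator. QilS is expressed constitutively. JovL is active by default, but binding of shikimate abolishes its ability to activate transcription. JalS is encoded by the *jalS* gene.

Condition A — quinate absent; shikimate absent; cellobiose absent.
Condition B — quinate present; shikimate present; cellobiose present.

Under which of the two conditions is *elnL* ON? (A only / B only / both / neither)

B only

Condition A:
Quinate is absent, so JovU is active.
Shikimate is absent, so JovL is active.
With repressor JovU bound, *jalS* is not transcribed.
So JalS is not produced.
QilS is produced constitutively and is active.
Cellobiose is absent, so DovR is active.
With repressor DovR bound, *elnL* is not transcribed.
→ *elnL* is OFF in A.
Condition B:
Quinate is present, so JovU is inactive.
Shikimate is present, so JovL is inactive.
Required activator JovL is absent, so *jalS* is not transcribed.
So JalS is not produced.
QilS is produced constitutively and is active.
Cellobiose is present, so DovR is inactive.
No repressor is bound and QilS is active, so *elnL* is transcribed.
→ *elnL* is ON in B.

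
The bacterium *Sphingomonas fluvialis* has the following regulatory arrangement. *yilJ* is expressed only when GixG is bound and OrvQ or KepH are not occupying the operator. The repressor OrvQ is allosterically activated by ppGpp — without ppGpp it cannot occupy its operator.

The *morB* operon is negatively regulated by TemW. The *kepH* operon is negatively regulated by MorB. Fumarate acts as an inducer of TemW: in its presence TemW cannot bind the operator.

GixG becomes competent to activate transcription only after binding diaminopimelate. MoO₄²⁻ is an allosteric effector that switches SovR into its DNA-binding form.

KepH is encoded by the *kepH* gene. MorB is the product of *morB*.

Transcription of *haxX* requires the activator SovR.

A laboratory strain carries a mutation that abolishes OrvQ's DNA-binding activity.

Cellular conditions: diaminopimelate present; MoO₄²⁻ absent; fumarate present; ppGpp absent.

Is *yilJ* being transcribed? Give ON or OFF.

OrvQ is non-functional in this strain, so it has no effect.
Diaminopimelate is present, so GixG is active.
Fumarate is present, so TemW is inactive.
With no repressor bound, *morB* is transcribed.
So MorB is produced and active.
With repressor MorB bound, *kepH* is not transcribed.
So KepH is not produced.
No repressor is bound and GixG is active, so *yilJ* is transcribed.

ON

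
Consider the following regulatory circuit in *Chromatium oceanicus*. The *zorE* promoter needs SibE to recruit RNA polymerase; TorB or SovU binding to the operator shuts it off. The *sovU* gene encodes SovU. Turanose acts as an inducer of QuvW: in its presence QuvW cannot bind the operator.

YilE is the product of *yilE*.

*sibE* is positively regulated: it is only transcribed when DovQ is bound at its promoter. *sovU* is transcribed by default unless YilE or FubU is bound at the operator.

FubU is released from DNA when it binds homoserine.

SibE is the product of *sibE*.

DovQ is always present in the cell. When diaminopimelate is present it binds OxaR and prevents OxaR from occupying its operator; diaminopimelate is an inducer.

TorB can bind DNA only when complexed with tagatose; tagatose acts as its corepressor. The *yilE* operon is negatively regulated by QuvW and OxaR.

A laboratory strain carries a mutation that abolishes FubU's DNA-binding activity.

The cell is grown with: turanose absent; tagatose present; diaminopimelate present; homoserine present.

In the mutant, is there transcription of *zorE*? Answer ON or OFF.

OFF

Tagatose is present, so TorB is active.
DovQ is produced constitutively and is active.
No repressor is bound and DovQ is active, so *sibE* is transcribed.
So SibE is produced and active.
Turanose is absent, so QuvW is active.
Diaminopimelate is present, so OxaR is inactive.
With repressor QuvW bound, *yilE* is not transcribed.
So YilE is not produced.
FubU is non-functional in this strain, so it has no effect.
With no repressor bound, *sovU* is transcribed.
So SovU is produced and active.
With repressor TorB bound, *zorE* is not transcribed.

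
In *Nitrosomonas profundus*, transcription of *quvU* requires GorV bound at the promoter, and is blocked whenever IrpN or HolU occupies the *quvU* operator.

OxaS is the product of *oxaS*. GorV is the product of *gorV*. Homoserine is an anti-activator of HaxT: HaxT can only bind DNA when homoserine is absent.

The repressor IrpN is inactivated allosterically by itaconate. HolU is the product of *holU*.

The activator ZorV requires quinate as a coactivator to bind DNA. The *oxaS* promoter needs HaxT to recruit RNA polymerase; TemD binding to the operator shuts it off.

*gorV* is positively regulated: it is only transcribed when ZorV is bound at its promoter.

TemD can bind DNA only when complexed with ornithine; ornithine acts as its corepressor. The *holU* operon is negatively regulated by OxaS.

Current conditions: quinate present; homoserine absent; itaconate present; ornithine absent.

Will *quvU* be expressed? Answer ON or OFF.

Itaconate is present, so IrpN is inactive.
Homoserine is absent, so HaxT is active.
Ornithine is absent, so TemD is inactive.
No repressor is bound and HaxT is active, so *oxaS* is transcribed.
So OxaS is produced and active.
With repressor OxaS bound, *holU* is not transcribed.
So HolU is not produced.
Quinate is present, so ZorV is active.
No repressor is bound and ZorV is active, so *gorV* is transcribed.
So GorV is produced and active.
No repressor is bound and GorV is active, so *quvU* is transcribed.

ON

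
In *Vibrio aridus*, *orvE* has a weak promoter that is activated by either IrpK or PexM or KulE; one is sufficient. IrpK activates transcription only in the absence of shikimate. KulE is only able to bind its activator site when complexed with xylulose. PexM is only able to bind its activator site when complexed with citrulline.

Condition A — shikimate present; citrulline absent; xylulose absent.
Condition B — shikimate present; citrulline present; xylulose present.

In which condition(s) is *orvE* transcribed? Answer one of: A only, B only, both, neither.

Condition A:
Shikimate is present, so IrpK is inactive.
Citrulline is absent, so PexM is inactive.
Xylulose is absent, so KulE is inactive.
No activator is available at the *orvE* promoter, so *orvE* is not transcribed.
→ *orvE* is OFF in A.
Condition B:
Shikimate is present, so IrpK is inactive.
Citrulline is present, so PexM is active.
Xylulose is present, so KulE is active.
Activator PexM is present, so *orvE* is transcribed.
→ *orvE* is ON in B.

B only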